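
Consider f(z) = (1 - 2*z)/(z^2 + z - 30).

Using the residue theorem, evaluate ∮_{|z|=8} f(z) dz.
-4*I*pi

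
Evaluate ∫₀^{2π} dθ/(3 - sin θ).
Call the integral J. The integrand is 2π-periodic and we integrate over a full period, so shifting θ does not change the value (θ → θ + π/2 turns sin θ into cos θ; θ → θ + π flips the sign of the trig term). Hence
  J = ∫₀^{2π} dθ/(3 + cos θ).
Put z = e^{iθ}: then cos θ = (z + 1/z)/2, dθ = dz/(iz), and z runs once counterclockwise around |z| = 1:
  J = ∮_{|z|=1} 1/(3 + (z + 1/z)/2) · dz/(iz) = (2/i) ∮_{|z|=1} dz/(z^2 + 6*z + 1).
The roots of z^2 + 6*z + 1 are z = (-3 ± sqrt(3^2 - 1^2)), with sqrt(8) = 2*sqrt(2); their product is 1, so only z₊ = -3 + 2*sqrt(2) lies inside the unit circle (z₋ = -3 - 2*sqrt(2) lies outside).
z₊ is a simple zero of q(z) = z^2 + 6*z + 1, so Res(1/q, z₊) = 1/q'(z₊) with q'(z) = 2*z + 6; and q'(z₊) = (z₊ - z₋) = 4*sqrt(2).
Therefore J = (2/i) · 2πi · 1/(4*sqrt(2)) = 2*pi/(2*sqrt(2)) = sqrt(2)*pi/2

Final answer: sqrt(2)*pi/2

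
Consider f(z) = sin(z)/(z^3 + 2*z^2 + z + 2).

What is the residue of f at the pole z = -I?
Write f(z) = P(z)/Q(z) with P(z) = sin(z) and Q(z) = z^3 + 2*z^2 + z + 2.
The denominator factors as Q(z) = (z - I)*(z + 2)*(z + I), so z = -I is a simple zero of Q and P is analytic there; z = -I is therefore a simple pole and
  Res(f, z₀) = P(z₀)/Q'(z₀).

Q'(z) = 3*z^2 + 4*z + 1, so Q'(-I) = -2 - 4*I.
P(-I) = -I*sinh(1).

Res(f, -I) = (-I*sinh(1))/(-2 - 4*I) = (1/5 + I/10)*sinh(1)

Final answer: (1/5 + I/10)*sinh(1)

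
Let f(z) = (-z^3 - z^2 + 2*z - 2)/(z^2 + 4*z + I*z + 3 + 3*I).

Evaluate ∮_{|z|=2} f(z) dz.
pi*(4 - 4*I)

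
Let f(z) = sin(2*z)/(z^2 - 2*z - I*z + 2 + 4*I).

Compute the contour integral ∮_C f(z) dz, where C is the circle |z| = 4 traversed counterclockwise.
By the residue theorem, ∮_C f(z) dz = 2πi · (sum of the residues of f at the poles inside |z| = 4).

The denominator factors as (z - 2 + I)*(z - 2*I), so the singularities of f are simple poles at z = 2 - I, z = 2*I.
  |2 - I|² = 5 < 16 = 4², so this pole is inside the contour.
  |2*I|² = 4 < 16 = 4², so this pole is inside the contour.

With P(z) = sin(2*z) and Q(z) = z^2 - 2*z - I*z + 2 + 4*I, each pole is simple, so Res(f, z₀) = P(z₀)/Q'(z₀) with Q'(z) = 2*z - 2 - I.
  Res(f, 2 - I) = P(2 - I)/Q'(2 - I) = (sin(4 - 2*I))/(2 - 3*I) = (2/13 + 3*I/13)*sin(4 - 2*I)
  Res(f, 2*I) = P(2*I)/Q'(2*I) = (I*sinh(4))/(-2 + 3*I) = (3/13 - 2*I/13)*sinh(4)

Sum of residues inside C: (3/13 - 2*I/13)*sinh(4) + (2/13 + 3*I/13)*sin(4 - 2*I)
∮_C f(z) dz = 2πi · ((3/13 - 2*I/13)*sinh(4) + (2/13 + 3*I/13)*sin(4 - 2*I)) = pi*(-6/13 + 4*I/13)*sin(4 - 2*I) + pi*(4/13 + 6*I/13)*sinh(4)

Final answer: pi*(-6/13 + 4*I/13)*sin(4 - 2*I) + pi*(4/13 + 6*I/13)*sinh(4)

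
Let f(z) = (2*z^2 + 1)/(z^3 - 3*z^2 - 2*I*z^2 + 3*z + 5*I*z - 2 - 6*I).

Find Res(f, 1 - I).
Write f(z) = P(z)/Q(z) with P(z) = 2*z^2 + 1 and Q(z) = z^3 - 3*z^2 - 2*I*z^2 + 3*z + 5*I*z - 2 - 6*I.
The denominator factors as Q(z) = (z - 2 - I)*(z - 2*I)*(z - 1 + I), so z = 1 - I is a simple zero of Q and P is analytic there; z = 1 - I is therefore a simple pole and
  Res(f, z₀) = P(z₀)/Q'(z₀).

Q'(z) = 3*z^2 - 6*z - 4*I*z + 3 + 5*I, so Q'(1 - I) = -7 + I.
P(1 - I) = 1 - 4*I.

Res(f, 1 - I) = (1 - 4*I)/(-7 + I) = -11/50 + 27*I/50

Final answer: -11/50 + 27*I/50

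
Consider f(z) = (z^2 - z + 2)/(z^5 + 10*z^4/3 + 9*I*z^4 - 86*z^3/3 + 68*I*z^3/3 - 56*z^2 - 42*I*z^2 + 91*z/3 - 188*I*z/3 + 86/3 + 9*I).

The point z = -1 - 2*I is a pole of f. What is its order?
4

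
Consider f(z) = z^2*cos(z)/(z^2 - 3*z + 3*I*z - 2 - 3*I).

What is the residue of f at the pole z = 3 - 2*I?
(27/10 - 31*I/10)*cos(3 - 2*I)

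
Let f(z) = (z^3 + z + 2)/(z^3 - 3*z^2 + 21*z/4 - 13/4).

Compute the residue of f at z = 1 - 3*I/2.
Write f(z) = P(z)/Q(z) with P(z) = z^3 + z + 2 and Q(z) = z^3 - 3*z^2 + 21*z/4 - 13/4.
The denominator factors as Q(z) = (z - 1)*(z - 1 - 3*I/2)*(z - 1 + 3*I/2), so z = 1 - 3*I/2 is a simple zero of Q and P is analytic there; z = 1 - 3*I/2 is therefore a simple pole and
  Res(f, z₀) = P(z₀)/Q'(z₀).

Q'(z) = 3*z^2 - 6*z + 21/4, so Q'(1 - 3*I/2) = -9/2.
P(1 - 3*I/2) = -11/4 - 21*I/8.

Res(f, 1 - 3*I/2) = (-11/4 - 21*I/8)/(-9/2) = 11/18 + 7*I/12

Final answer: 11/18 + 7*I/12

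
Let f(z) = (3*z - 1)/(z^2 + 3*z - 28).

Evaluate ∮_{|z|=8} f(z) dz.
6*I*pi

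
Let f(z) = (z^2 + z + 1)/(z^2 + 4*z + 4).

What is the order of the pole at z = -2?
Factor the denominator:
  z^2 + 4*z + 4 = (z + 2)^2

The numerator P(z) = z^2 + z + 1 has P(-2) = 3 ≠ 0, so no factor of (z + 2) cancels.
Near z = -2 we can therefore write f(z) = g(z)/(z + 2)^2 with g analytic at -2 and g(-2) ≠ 0 (g is just the numerator).

Hence z = -2 is a pole of order 2.

Final answer: 2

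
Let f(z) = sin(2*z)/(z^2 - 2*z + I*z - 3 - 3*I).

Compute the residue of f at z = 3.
(4/17 - I/17)*sin(6)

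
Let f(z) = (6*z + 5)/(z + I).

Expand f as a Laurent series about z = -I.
Put w = z - (-I), i.e. z = w - I. The denominator is w, so it suffices to rewrite the numerator in powers of w.

P(z) = 6*z + 5
P(w - I) = 5 - 6*I + 6*w

Dividing each term by w:
  f = (5 - 6*I)/w + 6

Substituting back w = z + I:
  f(z) = (5 - 6*I)/(z + I) + 6

The series is finite because the numerator is a polynomial; the negative powers form the principal part, and the coefficient of 1/(z + I) gives Res(f, -I) = 5 - 6*I.

Final answer: (5 - 6*I)/(z + I) + 6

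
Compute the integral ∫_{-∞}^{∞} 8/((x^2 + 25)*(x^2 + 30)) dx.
4*pi*(6 - sqrt(30))/75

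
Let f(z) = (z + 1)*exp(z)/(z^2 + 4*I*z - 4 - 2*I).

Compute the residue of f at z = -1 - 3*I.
Write f(z) = P(z)/Q(z) with P(z) = (z + 1)*exp(z) and Q(z) = z^2 + 4*I*z - 4 - 2*I.
The denominator factors as Q(z) = (z - 1 + I)*(z + 1 + 3*I), so z = -1 - 3*I is a simple zero of Q and P is analytic there; z = -1 - 3*I is therefore a simple pole and
  Res(f, z₀) = P(z₀)/Q'(z₀).

Q'(z) = 2*z + 4*I, so Q'(-1 - 3*I) = -2 - 2*I.
P(-1 - 3*I) = -3*I*exp(-1 - 3*I).

Res(f, -1 - 3*I) = (-3*I*exp(-1 - 3*I))/(-2 - 2*I) = (3/4 + 3*I/4)*exp(-1 - 3*I)

Final answer: (3/4 + 3*I/4)*exp(-1 - 3*I)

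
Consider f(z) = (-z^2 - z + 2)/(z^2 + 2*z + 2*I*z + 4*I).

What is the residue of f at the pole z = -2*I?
Write f(z) = P(z)/Q(z) with P(z) = -z^2 - z + 2 and Q(z) = z^2 + 2*z + 2*I*z + 4*I.
The denominator factors as Q(z) = (z + 2)*(z + 2*I), so z = -2*I is a simple zero of Q and P is analytic there; z = -2*I is therefore a simple pole and
  Res(f, z₀) = P(z₀)/Q'(z₀).

Q'(z) = 2*z + 2 + 2*I, so Q'(-2*I) = 2 - 2*I.
P(-2*I) = 6 + 2*I.

Res(f, -2*I) = (6 + 2*I)/(2 - 2*I) = 1 + 2*I

Final answer: 1 + 2*I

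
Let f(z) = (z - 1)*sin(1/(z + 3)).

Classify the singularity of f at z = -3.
Let u = z + 3. Then
  sin(1/u) = Σ_{k≥0} (-1)^k (1)^(2k+1)/((2k+1)!·u^(2k+1)) = 1/u - 1/(6*u^3) + 1/(120*u^5) + ...
which has infinitely many negative powers of u, so sin(1/(z + 3)) has an essential singularity at z = -3.
The extra factor z - 1 is a nonzero polynomial; if the product had at most a pole at z = -3, dividing by that polynomial would leave sin(1/(z + 3)) with at most a pole too — contradiction. (Equivalently, the product's Laurent series still has infinitely many negative powers.)
So the singularity is essential.

Final answer: essential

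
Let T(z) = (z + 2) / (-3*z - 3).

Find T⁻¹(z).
Set w = T(z) = (z + 2) / (-3*z - 3) and solve for z:
  w*(-3*z - 3) = z + 2
  -3*w + z*(-3*w - 1) - 2 = 0
  z*(-3*w - 1) = 3*w + 2
  z = (-3*w - 2)/(3*w + 1)
Renaming the variable, T⁻¹(z) = (-3*z - 2)/(3*z + 1).
(Check: ad - bc = 3 ≠ 0, so T is invertible.)

Final answer: (-3*z - 2)/(3*z + 1)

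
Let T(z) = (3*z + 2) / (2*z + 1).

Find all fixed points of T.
T(z) = z means 3*z + 2 = z*(2*z + 1), i.e.
  2*z^2 - 2*z - 2 = 0.
Discriminant: (-2)^2 - 4*(2)*(-2) = 20, so the roots are real.
  z = (2 ± sqrt(20))/(2*(2))
Fixed points: {1/2 - sqrt(5)/2, 1/2 + sqrt(5)/2}

Final answer: {1/2 - sqrt(5)/2, 1/2 + sqrt(5)/2}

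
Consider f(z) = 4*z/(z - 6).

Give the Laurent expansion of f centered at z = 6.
24/(z - 6) + 4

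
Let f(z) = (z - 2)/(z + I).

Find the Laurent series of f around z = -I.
Put w = z - (-I), i.e. z = w - I. The denominator is w, so it suffices to rewrite the numerator in powers of w.

P(z) = z - 2
P(w - I) = -2 - I + w

Dividing each term by w:
  f = (-2 - I)/w + 1

Substituting back w = z + I:
  f(z) = (-2 - I)/(z + I) + 1

The series is finite because the numerator is a polynomial; the negative powers form the principal part, and the coefficient of 1/(z + I) gives Res(f, -I) = -2 - I.

Final answer: (-2 - I)/(z + I) + 1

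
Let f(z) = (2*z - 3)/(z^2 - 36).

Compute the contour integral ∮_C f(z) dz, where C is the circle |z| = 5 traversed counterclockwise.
By the residue theorem, ∮_C f(z) dz = 2πi · (sum of the residues of f at the poles inside |z| = 5).

The denominator factors as (z - 6)*(z + 6), so the singularities of f are simple poles at z = 6, z = -6.
  |6|² = 36 > 25 = 5², so this pole is outside the contour.
  |-6|² = 36 > 25 = 5², so this pole is outside the contour.

No pole lies inside the contour, so f is analytic on and inside C and the integral is 0 (Cauchy's theorem).

Final answer: 0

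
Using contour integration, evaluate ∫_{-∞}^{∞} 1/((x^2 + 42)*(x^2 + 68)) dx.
Let f(z) = 1/((z^2 + 42)*(z^2 + 68)). The denominator has no real zeros and deg Q - deg P = 4 ≥ 2, so the integral of f over the upper semicircle |z| = R tends to 0 as R → ∞. Closing the contour in the upper half-plane,
  ∫_{-∞}^{∞} f(x) dx = 2πi · Σ Res(f, z_k)  over the poles with Im z_k > 0.

Zeros of the denominator: z^2 + 42 = 0 gives z = ±sqrt(42)*I; z^2 + 68 = 0 gives z = ±2*sqrt(17)*I.
Upper half-plane: z = 2*sqrt(17)*I, z = sqrt(42)*I (simple).

Each pole is a simple zero of Q(z) = z^4 + 110*z^2 + 2856, so Res(f, z₀) = P(z₀)/Q'(z₀) with P(z) = 1, Q'(z) = 4*z^3 + 220*z:
  Res(f, 2*sqrt(17)*I) = (1)/(-104*sqrt(17)*I) = sqrt(17)*I/1768
  Res(f, sqrt(42)*I) = (1)/(52*sqrt(42)*I) = -sqrt(42)*I/2184

Sum of residues: I*(-sqrt(42)/2184 + sqrt(17)/1768)
∫_{-∞}^{∞} f(x) dx = 2πi · (I*(-sqrt(42)/2184 + sqrt(17)/1768)) = pi*(-21*sqrt(17) + 17*sqrt(42))/18564

Final answer: pi*(-21*sqrt(17) + 17*sqrt(42))/18564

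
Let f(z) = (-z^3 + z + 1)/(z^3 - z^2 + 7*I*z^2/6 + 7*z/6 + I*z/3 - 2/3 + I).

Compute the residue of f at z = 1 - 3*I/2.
-1029/1769 + 7557*I/3538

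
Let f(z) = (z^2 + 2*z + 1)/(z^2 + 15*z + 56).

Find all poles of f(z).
The singularities of f are the zeros of the denominator. Factoring,
  z^2 + 15*z + 56 = (z + 7)*(z + 8)
so the candidates are z = -7, z = -8.

Check the numerator P(z) = z^2 + 2*z + 1 at each one:
  P(-7) = 36 ≠ 0, so z = -7 is a (simple) pole.
  P(-8) = 49 ≠ 0, so z = -8 is a (simple) pole.

Poles of f: {-8, -7}

Final answer: {-8, -7}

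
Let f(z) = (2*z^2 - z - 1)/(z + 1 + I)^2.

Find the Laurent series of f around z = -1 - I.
Put w = z - (-1 - I), i.e. z = w - 1 - I. The denominator is w^2, so it suffices to rewrite the numerator in powers of w.

P(z) = 2*z^2 - z - 1
P(w - 1 - I) = 5*I + (-5 - 4*I)*w + 2*w^2

Dividing each term by w^2:
  f = 5*I/w^2 + (-5 - 4*I)/w + 2

Substituting back w = z + 1 + I:
  f(z) = 5*I/(z + 1 + I)^2 + (-5 - 4*I)/(z + 1 + I) + 2

The series is finite because the numerator is a polynomial; the negative powers form the principal part, and the coefficient of 1/(z + 1 + I) gives Res(f, -1 - I) = -5 - 4*I.

Final answer: 5*I/(z + 1 + I)^2 + (-5 - 4*I)/(z + 1 + I) + 2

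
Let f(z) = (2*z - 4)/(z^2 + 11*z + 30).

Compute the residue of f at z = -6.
Write f(z) = P(z)/Q(z) with P(z) = 2*z - 4 and Q(z) = z^2 + 11*z + 30.
The denominator factors as Q(z) = (z + 5)*(z + 6), so z = -6 is a simple zero of Q and P is analytic there; z = -6 is therefore a simple pole and
  Res(f, z₀) = P(z₀)/Q'(z₀).

Q'(z) = 2*z + 11, so Q'(-6) = -1.
P(-6) = -16.

Res(f, -6) = (-16)/(-1) = 16

Final answer: 16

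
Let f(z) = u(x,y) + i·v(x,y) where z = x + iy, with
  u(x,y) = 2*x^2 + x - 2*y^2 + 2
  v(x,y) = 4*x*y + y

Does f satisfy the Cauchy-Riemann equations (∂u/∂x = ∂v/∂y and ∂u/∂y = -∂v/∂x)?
∂u/∂x = 4*x + 1
∂v/∂y = 4*x + 1
∂u/∂y = -4*y
∂v/∂x = 4*y
∂u/∂x = ∂v/∂y and ∂u/∂y = -∂v/∂x hold identically; f is analytic.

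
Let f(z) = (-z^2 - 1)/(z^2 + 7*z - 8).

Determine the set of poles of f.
The singularities of f are the zeros of the denominator. Factoring,
  z^2 + 7*z - 8 = (z + 8)*(z - 1)
so the candidates are z = -8, z = 1.

Check the numerator P(z) = -z^2 - 1 at each one:
  P(-8) = -65 ≠ 0, so z = -8 is a (simple) pole.
  P(1) = -2 ≠ 0, so z = 1 is a (simple) pole.

Poles of f: {-8, 1}

Final answer: {-8, 1}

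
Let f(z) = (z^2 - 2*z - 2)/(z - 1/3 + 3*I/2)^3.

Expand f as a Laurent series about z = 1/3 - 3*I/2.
Put w = z - (1/3 - 3*I/2), i.e. z = w + 1/3 - 3*I/2. The denominator is w^3, so it suffices to rewrite the numerator in powers of w.

P(z) = z^2 - 2*z - 2
P(w + 1/3 - 3*I/2) = -173/36 + 2*I + (-4/3 - 3*I)*w + w^2

Dividing each term by w^3:
  f = (-173/36 + 2*I)/w^3 + (-4/3 - 3*I)/w^2 + 1/w

Substituting back w = z - 1/3 + 3*I/2:
  f(z) = (-173/36 + 2*I)/(z - 1/3 + 3*I/2)^3 + (-4/3 - 3*I)/(z - 1/3 + 3*I/2)^2 + 1/(z - 1/3 + 3*I/2)

The series is finite because the numerator is a polynomial; the negative powers form the principal part, and the coefficient of 1/(z - 1/3 + 3*I/2) gives Res(f, 1/3 - 3*I/2) = 1.

Final answer: (-173/36 + 2*I)/(z - 1/3 + 3*I/2)^3 + (-4/3 - 3*I)/(z - 1/3 + 3*I/2)^2 + 1/(z - 1/3 + 3*I/2)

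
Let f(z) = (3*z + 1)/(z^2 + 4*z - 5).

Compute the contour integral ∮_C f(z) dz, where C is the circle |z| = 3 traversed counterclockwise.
4*I*pi/3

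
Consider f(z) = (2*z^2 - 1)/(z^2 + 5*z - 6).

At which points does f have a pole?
{-6, 1}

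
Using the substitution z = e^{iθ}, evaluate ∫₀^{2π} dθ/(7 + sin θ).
sqrt(3)*pi/6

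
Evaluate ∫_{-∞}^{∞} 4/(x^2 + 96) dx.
Let f(z) = 4/(z^2 + 96). The denominator has no real zeros and deg Q - deg P = 2 ≥ 2, so the integral of f over the upper semicircle |z| = R tends to 0 as R → ∞. Closing the contour in the upper half-plane,
  ∫_{-∞}^{∞} f(x) dx = 2πi · Σ Res(f, z_k)  over the poles with Im z_k > 0.

Zeros of the denominator: z^2 + 96 = 0 gives z = ±4*sqrt(6)*I.
Upper half-plane: z = 4*sqrt(6)*I (simple).

Each pole is a simple zero of Q(z) = z^2 + 96, so Res(f, z₀) = P(z₀)/Q'(z₀) with P(z) = 4, Q'(z) = 2*z:
  Res(f, 4*sqrt(6)*I) = (4)/(8*sqrt(6)*I) = -sqrt(6)*I/12

∫_{-∞}^{∞} f(x) dx = 2πi · (-sqrt(6)*I/12) = sqrt(6)*pi/6

Final answer: sqrt(6)*pi/6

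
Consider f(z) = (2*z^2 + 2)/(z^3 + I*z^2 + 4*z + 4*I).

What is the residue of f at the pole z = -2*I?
Write f(z) = P(z)/Q(z) with P(z) = 2*z^2 + 2 and Q(z) = z^3 + I*z^2 + 4*z + 4*I.
The denominator factors as Q(z) = (z - 2*I)*(z + 2*I)*(z + I), so z = -2*I is a simple zero of Q and P is analytic there; z = -2*I is therefore a simple pole and
  Res(f, z₀) = P(z₀)/Q'(z₀).

Q'(z) = 3*z^2 + 2*I*z + 4, so Q'(-2*I) = -4.
P(-2*I) = -6.

Res(f, -2*I) = (-6)/(-4) = 3/2

Final answer: 3/2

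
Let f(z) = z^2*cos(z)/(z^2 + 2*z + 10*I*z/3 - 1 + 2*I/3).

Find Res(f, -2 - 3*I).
Write f(z) = P(z)/Q(z) with P(z) = z^2*cos(z) and Q(z) = z^2 + 2*z + 10*I*z/3 - 1 + 2*I/3.
The denominator factors as Q(z) = (z + I/3)*(z + 2 + 3*I), so z = -2 - 3*I is a simple zero of Q and P is analytic there; z = -2 - 3*I is therefore a simple pole and
  Res(f, z₀) = P(z₀)/Q'(z₀).

Q'(z) = 2*z + 2 + 10*I/3, so Q'(-2 - 3*I) = -2 - 8*I/3.
P(-2 - 3*I) = (-5 + 12*I)*cos(2 + 3*I).

Res(f, -2 - 3*I) = ((-5 + 12*I)*cos(2 + 3*I))/(-2 - 8*I/3) = (-99/50 - 84*I/25)*cos(2 + 3*I)

Final answer: (-99/50 - 84*I/25)*cos(2 + 3*I)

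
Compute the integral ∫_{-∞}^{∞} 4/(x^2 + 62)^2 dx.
Let f(z) = 4/(z^2 + 62)^2. The denominator has no real zeros and deg Q - deg P = 4 ≥ 2, so the integral of f over the upper semicircle |z| = R tends to 0 as R → ∞. Closing the contour in the upper half-plane,
  ∫_{-∞}^{∞} f(x) dx = 2πi · Σ Res(f, z_k)  over the poles with Im z_k > 0.

Zeros of the denominator: z^2 + 62 = 0 gives z = ±sqrt(62)*I.
Upper half-plane: z = sqrt(62)*I (a pole of order 2).

Write f(z) = g(z)/(z - sqrt(62)*I)^2 with g(z) = 4/(z + sqrt(62)*I)^2. For a double pole, Res(f, z₀) = g'(z₀):
  g'(z) = -8/(z + sqrt(62)*I)^3
  Res(f, sqrt(62)*I) = g'(sqrt(62)*I) = -sqrt(62)*I/3844

∫_{-∞}^{∞} f(x) dx = 2πi · (-sqrt(62)*I/3844) = sqrt(62)*pi/1922

Final answer: sqrt(62)*pi/1922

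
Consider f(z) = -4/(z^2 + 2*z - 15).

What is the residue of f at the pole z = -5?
Write f(z) = P(z)/Q(z) with P(z) = -4 and Q(z) = z^2 + 2*z - 15.
The denominator factors as Q(z) = (z + 5)*(z - 3), so z = -5 is a simple zero of Q and P is analytic there; z = -5 is therefore a simple pole and
  Res(f, z₀) = P(z₀)/Q'(z₀).

Q'(z) = 2*z + 2, so Q'(-5) = -8.
P(-5) = -4.

Res(f, -5) = (-4)/(-8) = 1/2

Final answer: 1/2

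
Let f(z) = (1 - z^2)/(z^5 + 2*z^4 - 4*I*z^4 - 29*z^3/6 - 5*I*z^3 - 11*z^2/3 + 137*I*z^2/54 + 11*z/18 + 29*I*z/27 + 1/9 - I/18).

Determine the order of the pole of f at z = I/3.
Factor the denominator:
  z^5 + 2*z^4 - 4*I*z^4 - 29*z^3/6 - 5*I*z^3 - 11*z^2/3 + 137*I*z^2/54 + 11*z/18 + 29*I*z/27 + 1/9 - I/18 = (z - I/3)^3*(z + 3/2 - 3*I/2)*(z + 1/2 - 3*I/2)

The numerator P(z) = 1 - z^2 has P(I/3) = 10/9 ≠ 0, so no factor of (z - I/3) cancels.
Near z = I/3 we can therefore write f(z) = g(z)/(z - I/3)^3 with g analytic at I/3 and g(I/3) ≠ 0 (g is the numerator divided by the remaining denominator factors).

Hence z = I/3 is a pole of order 3.

Final answer: 3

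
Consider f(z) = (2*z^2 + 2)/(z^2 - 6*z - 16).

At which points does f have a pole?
The singularities of f are the zeros of the denominator. Factoring,
  z^2 - 6*z - 16 = (z + 2)*(z - 8)
so the candidates are z = -2, z = 8.

Check the numerator P(z) = 2*z^2 + 2 at each one:
  P(-2) = 10 ≠ 0, so z = -2 is a (simple) pole.
  P(8) = 130 ≠ 0, so z = 8 is a (simple) pole.

Poles of f: {-2, 8}

Final answer: {-2, 8}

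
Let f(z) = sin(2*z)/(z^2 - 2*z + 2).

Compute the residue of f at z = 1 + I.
Write f(z) = P(z)/Q(z) with P(z) = sin(2*z) and Q(z) = z^2 - 2*z + 2.
The denominator factors as Q(z) = (z - 1 - I)*(z - 1 + I), so z = 1 + I is a simple zero of Q and P is analytic there; z = 1 + I is therefore a simple pole and
  Res(f, z₀) = P(z₀)/Q'(z₀).

Q'(z) = 2*z - 2, so Q'(1 + I) = 2*I.
P(1 + I) = sin(2 + 2*I).

Res(f, 1 + I) = (sin(2 + 2*I))/(2*I) = -I*sin(2 + 2*I)/2

Final answer: -I*sin(2 + 2*I)/2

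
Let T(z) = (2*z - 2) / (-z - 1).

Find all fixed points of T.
{-sqrt(17)/2 - 3/2, -3/2 + sqrt(17)/2}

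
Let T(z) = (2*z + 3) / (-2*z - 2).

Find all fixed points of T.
{-1 - sqrt(2)*I/2, -1 + sqrt(2)*I/2}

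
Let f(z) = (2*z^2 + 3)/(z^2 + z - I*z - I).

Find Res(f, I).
Write f(z) = P(z)/Q(z) with P(z) = 2*z^2 + 3 and Q(z) = z^2 + z - I*z - I.
The denominator factors as Q(z) = (z - I)*(z + 1), so z = I is a simple zero of Q and P is analytic there; z = I is therefore a simple pole and
  Res(f, z₀) = P(z₀)/Q'(z₀).

Q'(z) = 2*z + 1 - I, so Q'(I) = 1 + I.
P(I) = 1.

Res(f, I) = (1)/(1 + I) = 1/2 - I/2

Final answer: 1/2 - I/2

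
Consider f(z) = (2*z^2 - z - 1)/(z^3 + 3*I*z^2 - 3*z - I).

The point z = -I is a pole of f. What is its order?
Factor the denominator:
  z^3 + 3*I*z^2 - 3*z - I = (z + I)^3

The numerator P(z) = 2*z^2 - z - 1 has P(-I) = -3 + I ≠ 0, so no factor of (z + I) cancels.
Near z = -I we can therefore write f(z) = g(z)/(z + I)^3 with g analytic at -I and g(-I) ≠ 0 (g is just the numerator).

Hence z = -I is a pole of order 3.

Final answer: 3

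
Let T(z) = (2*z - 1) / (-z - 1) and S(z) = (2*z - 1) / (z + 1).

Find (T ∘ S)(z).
(T ∘ S)(z) = T(S(z)) = ((2)*S(z) + (-1))/((-1)*S(z) + (-1)). Multiply numerator and denominator by z + 1:
  numerator:   (2)*(2*z - 1) + (-1)*(z + 1) = 3*z - 3
  denominator: (-1)*(2*z - 1) + (-1)*(z + 1) = -3*z
(T ∘ S)(z) = (3*z - 3)/(-3*z) = (-z + 1)/(z)

Final answer: (-z + 1)/(z)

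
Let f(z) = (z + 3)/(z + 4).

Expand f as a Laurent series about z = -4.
Put w = z - (-4), i.e. z = w - 4. The denominator is w, so it suffices to rewrite the numerator in powers of w.

P(z) = z + 3
P(w - 4) = -1 + w

Dividing each term by w:
  f = -1/w + 1

Substituting back w = z + 4:
  f(z) = -1/(z + 4) + 1

The series is finite because the numerator is a polynomial; the negative powers form the principal part, and the coefficient of 1/(z + 4) gives Res(f, -4) = -1.

Final answer: -1/(z + 4) + 1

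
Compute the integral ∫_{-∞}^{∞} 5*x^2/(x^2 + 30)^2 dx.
Let f(z) = 5*z^2/(z^2 + 30)^2. The denominator has no real zeros and deg Q - deg P = 2 ≥ 2, so the integral of f over the upper semicircle |z| = R tends to 0 as R → ∞. Closing the contour in the upper half-plane,
  ∫_{-∞}^{∞} f(x) dx = 2πi · Σ Res(f, z_k)  over the poles with Im z_k > 0.

Zeros of the denominator: z^2 + 30 = 0 gives z = ±sqrt(30)*I.
Upper half-plane: z = sqrt(30)*I (a pole of order 2).

Write f(z) = g(z)/(z - sqrt(30)*I)^2 with g(z) = 5*z^2/(z + sqrt(30)*I)^2. For a double pole, Res(f, z₀) = g'(z₀):
  g'(z) = 10*sqrt(30)*I*z/(z + sqrt(30)*I)^3
  Res(f, sqrt(30)*I) = g'(sqrt(30)*I) = -sqrt(30)*I/24

∫_{-∞}^{∞} f(x) dx = 2πi · (-sqrt(30)*I/24) = sqrt(30)*pi/12

Final answer: sqrt(30)*pi/12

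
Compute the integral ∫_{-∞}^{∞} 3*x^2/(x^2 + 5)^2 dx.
Let f(z) = 3*z^2/(z^2 + 5)^2. The denominator has no real zeros and deg Q - deg P = 2 ≥ 2, so the integral of f over the upper semicircle |z| = R tends to 0 as R → ∞. Closing the contour in the upper half-plane,
  ∫_{-∞}^{∞} f(x) dx = 2πi · Σ Res(f, z_k)  over the poles with Im z_k > 0.

Zeros of the denominator: z^2 + 5 = 0 gives z = ±sqrt(5)*I.
Upper half-plane: z = sqrt(5)*I (a pole of order 2).

Write f(z) = g(z)/(z - sqrt(5)*I)^2 with g(z) = 3*z^2/(z + sqrt(5)*I)^2. For a double pole, Res(f, z₀) = g'(z₀):
  g'(z) = 6*sqrt(5)*I*z/(z + sqrt(5)*I)^3
  Res(f, sqrt(5)*I) = g'(sqrt(5)*I) = -3*sqrt(5)*I/20

∫_{-∞}^{∞} f(x) dx = 2πi · (-3*sqrt(5)*I/20) = 3*sqrt(5)*pi/10

Final answer: 3*sqrt(5)*pi/10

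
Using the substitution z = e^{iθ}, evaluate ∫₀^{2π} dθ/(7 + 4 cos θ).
2*sqrt(33)*pi/33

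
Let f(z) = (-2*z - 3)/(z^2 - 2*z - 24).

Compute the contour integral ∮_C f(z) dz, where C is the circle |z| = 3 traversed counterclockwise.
0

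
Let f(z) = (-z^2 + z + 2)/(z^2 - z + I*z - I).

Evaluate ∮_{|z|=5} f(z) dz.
-2*pi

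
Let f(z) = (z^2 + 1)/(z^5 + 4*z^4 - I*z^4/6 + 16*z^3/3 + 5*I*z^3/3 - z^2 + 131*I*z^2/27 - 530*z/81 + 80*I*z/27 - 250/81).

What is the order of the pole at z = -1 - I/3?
Factor the denominator:
  z^5 + 4*z^4 - I*z^4/6 + 16*z^3/3 + 5*I*z^3/3 - z^2 + 131*I*z^2/27 - 530*z/81 + 80*I*z/27 - 250/81 = (z + 1 + I/3)^3*(z + 2 - 3*I/2)*(z - 1 + I/3)

The numerator P(z) = z^2 + 1 has P(-1 - I/3) = 17/9 + 2*I/3 ≠ 0, so no factor of (z + 1 + I/3) cancels.
Near z = -1 - I/3 we can therefore write f(z) = g(z)/(z + 1 + I/3)^3 with g analytic at -1 - I/3 and g(-1 - I/3) ≠ 0 (g is the numerator divided by the remaining denominator factors).

Hence z = -1 - I/3 is a pole of order 3.

Final answer: 3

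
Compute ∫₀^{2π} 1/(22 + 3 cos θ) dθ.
Let J = ∫₀^{2π} dθ/(22 + 3 cos θ).
Put z = e^{iθ}: then cos θ = (z + 1/z)/2, dθ = dz/(iz), and z runs once counterclockwise around |z| = 1:
  J = ∮_{|z|=1} 1/(22 + 3*(z + 1/z)/2) · dz/(iz) = (2/i) ∮_{|z|=1} dz/(3*z^2 + 44*z + 3).
The roots of 3*z^2 + 44*z + 3 are z = (-22 ± sqrt(22^2 - 3^2))/3, with sqrt(475) = 5*sqrt(19); their product is 1, so only z₊ = -22/3 + 5*sqrt(19)/3 lies inside the unit circle (z₋ = -22/3 - 5*sqrt(19)/3 lies outside).
z₊ is a simple zero of q(z) = 3*z^2 + 44*z + 3, so Res(1/q, z₊) = 1/q'(z₊) with q'(z) = 6*z + 44; and q'(z₊) = 3*(z₊ - z₋) = 10*sqrt(19).
Therefore J = (2/i) · 2πi · 1/(10*sqrt(19)) = 2*pi/(5*sqrt(19)) = 2*sqrt(19)*pi/95

Final answer: 2*sqrt(19)*pi/95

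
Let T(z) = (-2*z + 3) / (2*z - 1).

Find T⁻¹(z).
Set w = T(z) = (-2*z + 3) / (2*z - 1) and solve for z:
  w*(2*z - 1) = -2*z + 3
  -w + z*(2*w + 2) - 3 = 0
  z*(2*w + 2) = w + 3
  z = (-w - 3)/(-2*w - 2)
Renaming the variable, T⁻¹(z) = (-z - 3)/(-2*z - 2) = (z + 3)/(2*z + 2).
(Check: ad - bc = -4 ≠ 0, so T is invertible.)

Final answer: (z + 3)/(2*z + 2)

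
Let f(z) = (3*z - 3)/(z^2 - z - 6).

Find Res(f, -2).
Write f(z) = P(z)/Q(z) with P(z) = 3*z - 3 and Q(z) = z^2 - z - 6.
The denominator factors as Q(z) = (z + 2)*(z - 3), so z = -2 is a simple zero of Q and P is analytic there; z = -2 is therefore a simple pole and
  Res(f, z₀) = P(z₀)/Q'(z₀).

Q'(z) = 2*z - 1, so Q'(-2) = -5.
P(-2) = -9.

Res(f, -2) = (-9)/(-5) = 9/5

Final answer: 9/5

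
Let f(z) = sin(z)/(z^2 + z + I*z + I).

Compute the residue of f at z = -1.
Write f(z) = P(z)/Q(z) with P(z) = sin(z) and Q(z) = z^2 + z + I*z + I.
The denominator factors as Q(z) = (z + I)*(z + 1), so z = -1 is a simple zero of Q and P is analytic there; z = -1 is therefore a simple pole and
  Res(f, z₀) = P(z₀)/Q'(z₀).

Q'(z) = 2*z + 1 + I, so Q'(-1) = -1 + I.
P(-1) = -sin(1).

Res(f, -1) = (-sin(1))/(-1 + I) = (1/2 + I/2)*sin(1)

Final answer: (1/2 + I/2)*sin(1)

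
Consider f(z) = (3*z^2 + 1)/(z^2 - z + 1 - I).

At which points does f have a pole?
The singularities of f are the zeros of the denominator. Factoring,
  z^2 - z + 1 - I = (z + I)*(z - 1 - I)
so the candidates are z = -I, z = 1 + I.

Check the numerator P(z) = 3*z^2 + 1 at each one:
  P(-I) = -2 ≠ 0, so z = -I is a (simple) pole.
  P(1 + I) = 1 + 6*I ≠ 0, so z = 1 + I is a (simple) pole.

Poles of f: {-I, 1 + I}

Final answer: {-I, 1 + I}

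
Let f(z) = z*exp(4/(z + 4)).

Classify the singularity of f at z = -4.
essential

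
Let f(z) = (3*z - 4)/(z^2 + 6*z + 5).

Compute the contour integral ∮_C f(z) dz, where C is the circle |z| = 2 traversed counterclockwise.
-7*I*pi/2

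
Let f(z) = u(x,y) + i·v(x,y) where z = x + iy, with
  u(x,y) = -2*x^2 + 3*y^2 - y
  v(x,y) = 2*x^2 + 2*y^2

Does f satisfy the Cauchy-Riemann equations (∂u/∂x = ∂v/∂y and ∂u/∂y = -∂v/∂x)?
∂u/∂x = -4*x
∂v/∂y = 4*y
∂u/∂y = 6*y - 1
∂v/∂x = 4*x
∂u/∂x ≠ ∂v/∂y and ∂u/∂y ≠ -∂v/∂x; the Cauchy-Riemann equations are not satisfied, so f is not analytic.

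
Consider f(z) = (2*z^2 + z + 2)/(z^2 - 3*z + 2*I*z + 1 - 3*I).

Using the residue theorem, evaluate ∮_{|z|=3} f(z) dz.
By the residue theorem, ∮_C f(z) dz = 2πi · (sum of the residues of f at the poles inside |z| = 3).

The denominator factors as (z - 2 + I)*(z - 1 + I), so the singularities of f are simple poles at z = 2 - I, z = 1 - I.
  |2 - I|² = 5 < 9 = 3², so this pole is inside the contour.
  |1 - I|² = 2 < 9 = 3², so this pole is inside the contour.

With P(z) = 2*z^2 + z + 2 and Q(z) = z^2 - 3*z + 2*I*z + 1 - 3*I, each pole is simple, so Res(f, z₀) = P(z₀)/Q'(z₀) with Q'(z) = 2*z - 3 + 2*I.
  Res(f, 2 - I) = P(2 - I)/Q'(2 - I) = (10 - 9*I)/(1) = 10 - 9*I
  Res(f, 1 - I) = P(1 - I)/Q'(1 - I) = (3 - 5*I)/(-1) = -3 + 5*I

Sum of residues inside C: 7 - 4*I
∮_C f(z) dz = 2πi · (7 - 4*I) = pi*(8 + 14*I)

Final answer: pi*(8 + 14*I)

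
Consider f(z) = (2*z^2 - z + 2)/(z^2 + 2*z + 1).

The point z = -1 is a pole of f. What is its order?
Factor the denominator:
  z^2 + 2*z + 1 = (z + 1)^2

The numerator P(z) = 2*z^2 - z + 2 has P(-1) = 5 ≠ 0, so no factor of (z + 1) cancels.
Near z = -1 we can therefore write f(z) = g(z)/(z + 1)^2 with g analytic at -1 and g(-1) ≠ 0 (g is just the numerator).

Hence z = -1 is a pole of order 2.

Final answer: 2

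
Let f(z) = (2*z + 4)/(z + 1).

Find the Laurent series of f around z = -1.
2/(z + 1) + 2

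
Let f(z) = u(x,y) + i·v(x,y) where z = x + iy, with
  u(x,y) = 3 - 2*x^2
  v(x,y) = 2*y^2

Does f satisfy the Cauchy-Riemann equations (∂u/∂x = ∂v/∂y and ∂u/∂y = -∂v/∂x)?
∂u/∂x = -4*x
∂v/∂y = 4*y
∂u/∂y = 0
∂v/∂x = 0
∂u/∂x ≠ ∂v/∂y; the Cauchy-Riemann equations are not satisfied, so f is not analytic.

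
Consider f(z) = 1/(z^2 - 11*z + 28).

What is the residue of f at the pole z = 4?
Write f(z) = P(z)/Q(z) with P(z) = 1 and Q(z) = z^2 - 11*z + 28.
The denominator factors as Q(z) = (z - 4)*(z - 7), so z = 4 is a simple zero of Q and P is analytic there; z = 4 is therefore a simple pole and
  Res(f, z₀) = P(z₀)/Q'(z₀).

Q'(z) = 2*z - 11, so Q'(4) = -3.
P(4) = 1.

Res(f, 4) = (1)/(-3) = -1/3

Final answer: -1/3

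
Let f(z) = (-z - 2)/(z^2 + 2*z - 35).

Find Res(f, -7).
Write f(z) = P(z)/Q(z) with P(z) = -z - 2 and Q(z) = z^2 + 2*z - 35.
The denominator factors as Q(z) = (z + 7)*(z - 5), so z = -7 is a simple zero of Q and P is analytic there; z = -7 is therefore a simple pole and
  Res(f, z₀) = P(z₀)/Q'(z₀).

Q'(z) = 2*z + 2, so Q'(-7) = -12.
P(-7) = 5.

Res(f, -7) = (5)/(-12) = -5/12

Final answer: -5/12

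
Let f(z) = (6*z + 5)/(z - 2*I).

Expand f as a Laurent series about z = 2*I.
Put w = z - (2*I), i.e. z = w + 2*I. The denominator is w, so it suffices to rewrite the numerator in powers of w.

P(z) = 6*z + 5
P(w + 2*I) = 5 + 12*I + 6*w

Dividing each term by w:
  f = (5 + 12*I)/w + 6

Substituting back w = z - 2*I:
  f(z) = (5 + 12*I)/(z - 2*I) + 6

The series is finite because the numerator is a polynomial; the negative powers form the principal part, and the coefficient of 1/(z - 2*I) gives Res(f, 2*I) = 5 + 12*I.

Final answer: (5 + 12*I)/(z - 2*I) + 6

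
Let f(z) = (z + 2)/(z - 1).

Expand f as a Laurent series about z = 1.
Put w = z - (1), i.e. z = w + 1. The denominator is w, so it suffices to rewrite the numerator in powers of w.

P(z) = z + 2
P(w + 1) = 3 + w

Dividing each term by w:
  f = 3/w + 1

Substituting back w = z - 1:
  f(z) = 3/(z - 1) + 1

The series is finite because the numerator is a polynomial; the negative powers form the principal part, and the coefficient of 1/(z - 1) gives Res(f, 1) = 3.

Final answer: 3/(z - 1) + 1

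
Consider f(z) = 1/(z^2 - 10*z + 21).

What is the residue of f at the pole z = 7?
Write f(z) = P(z)/Q(z) with P(z) = 1 and Q(z) = z^2 - 10*z + 21.
The denominator factors as Q(z) = (z - 3)*(z - 7), so z = 7 is a simple zero of Q and P is analytic there; z = 7 is therefore a simple pole and
  Res(f, z₀) = P(z₀)/Q'(z₀).

Q'(z) = 2*z - 10, so Q'(7) = 4.
P(7) = 1.

Res(f, 7) = (1)/(4) = 1/4

Final answer: 1/4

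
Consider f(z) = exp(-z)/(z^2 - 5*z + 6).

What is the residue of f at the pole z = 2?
-exp(-2)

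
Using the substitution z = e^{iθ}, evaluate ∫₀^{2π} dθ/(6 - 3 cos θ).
Call the integral J. The integrand is 2π-periodic and we integrate over a full period, so shifting θ does not change the value (θ → θ + π flips the sign of the trig term). Hence
  J = ∫₀^{2π} dθ/(6 + 3 cos θ).
Put z = e^{iθ}: then cos θ = (z + 1/z)/2, dθ = dz/(iz), and z runs once counterclockwise around |z| = 1:
  J = ∮_{|z|=1} 1/(6 + 3*(z + 1/z)/2) · dz/(iz) = (2/i) ∮_{|z|=1} dz/(3*z^2 + 12*z + 3).
The roots of 3*z^2 + 12*z + 3 are z = (-6 ± sqrt(6^2 - 3^2))/3, with sqrt(27) = 3*sqrt(3); their product is 1, so only z₊ = -2 + sqrt(3) lies inside the unit circle (z₋ = -2 - sqrt(3) lies outside).
z₊ is a simple zero of q(z) = 3*z^2 + 12*z + 3, so Res(1/q, z₊) = 1/q'(z₊) with q'(z) = 6*z + 12; and q'(z₊) = 3*(z₊ - z₋) = 6*sqrt(3).
Therefore J = (2/i) · 2πi · 1/(6*sqrt(3)) = 2*pi/(3*sqrt(3)) = 2*sqrt(3)*pi/9

Final answer: 2*sqrt(3)*pi/9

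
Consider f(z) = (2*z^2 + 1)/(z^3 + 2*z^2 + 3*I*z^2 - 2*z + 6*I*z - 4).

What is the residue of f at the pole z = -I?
Write f(z) = P(z)/Q(z) with P(z) = 2*z^2 + 1 and Q(z) = z^3 + 2*z^2 + 3*I*z^2 - 2*z + 6*I*z - 4.
The denominator factors as Q(z) = (z + 2*I)*(z + 2)*(z + I), so z = -I is a simple zero of Q and P is analytic there; z = -I is therefore a simple pole and
  Res(f, z₀) = P(z₀)/Q'(z₀).

Q'(z) = 3*z^2 + 4*z + 6*I*z - 2 + 6*I, so Q'(-I) = 1 + 2*I.
P(-I) = -1.

Res(f, -I) = (-1)/(1 + 2*I) = -1/5 + 2*I/5

Final answer: -1/5 + 2*I/5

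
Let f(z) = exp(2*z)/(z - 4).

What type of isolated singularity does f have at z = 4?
Write f(z) = g(z)/(z - 4) with g(z) = exp(2*z).
g is entire and g(4) = exp(8) ≠ 0, so no factor of (z - 4) cancels: the Laurent expansion of f about z = 4 starts at the power -1, i.e. lim_{z→z₀} (z - z₀) f(z) = exp(8) is finite and nonzero.
So z = 4 is a pole of order 1.

Final answer: pole of order 1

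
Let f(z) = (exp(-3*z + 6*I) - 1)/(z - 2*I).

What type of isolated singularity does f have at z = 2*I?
Let u = z - 2*I. The exponent is -3*z + 6*I = -3u, so
  f = (e^(-3u) - 1)/u = ((-3u) + (-3u)^2/2 + (-3u)^3/6 + ...)/u = -3 + (9/2)*u + (-9/2)*u^2 + ...
The Laurent expansion about u = 0 has no negative powers; equivalently lim_{z→2*I} f(z) = -3 exists and is finite.
So the singularity is removable.

Final answer: removable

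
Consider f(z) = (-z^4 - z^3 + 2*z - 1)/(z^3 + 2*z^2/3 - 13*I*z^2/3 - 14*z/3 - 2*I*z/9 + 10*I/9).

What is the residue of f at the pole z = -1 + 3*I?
12717/949 - 1161*I/1898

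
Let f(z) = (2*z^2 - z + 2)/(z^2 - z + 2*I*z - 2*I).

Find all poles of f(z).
The singularities of f are the zeros of the denominator. Factoring,
  z^2 - z + 2*I*z - 2*I = (z + 2*I)*(z - 1)
so the candidates are z = -2*I, z = 1.

Check the numerator P(z) = 2*z^2 - z + 2 at each one:
  P(-2*I) = -6 + 2*I ≠ 0, so z = -2*I is a (simple) pole.
  P(1) = 3 ≠ 0, so z = 1 is a (simple) pole.

Poles of f: {-2*I, 1}

Final answer: {-2*I, 1}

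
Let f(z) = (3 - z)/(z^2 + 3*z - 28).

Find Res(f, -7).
Write f(z) = P(z)/Q(z) with P(z) = 3 - z and Q(z) = z^2 + 3*z - 28.
The denominator factors as Q(z) = (z + 7)*(z - 4), so z = -7 is a simple zero of Q and P is analytic there; z = -7 is therefore a simple pole and
  Res(f, z₀) = P(z₀)/Q'(z₀).

Q'(z) = 2*z + 3, so Q'(-7) = -11.
P(-7) = 10.

Res(f, -7) = (10)/(-11) = -10/11

Final answer: -10/11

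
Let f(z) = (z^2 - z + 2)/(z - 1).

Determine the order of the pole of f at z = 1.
Factor the denominator:
  z - 1 = (z - 1)

The numerator P(z) = z^2 - z + 2 has P(1) = 2 ≠ 0, so no factor of (z - 1) cancels.
Near z = 1 we can therefore write f(z) = g(z)/(z - 1) with g analytic at 1 and g(1) ≠ 0 (g is just the numerator).

Hence z = 1 is a pole of order 1.

Final answer: 1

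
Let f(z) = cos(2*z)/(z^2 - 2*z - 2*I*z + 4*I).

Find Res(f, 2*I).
Write f(z) = P(z)/Q(z) with P(z) = cos(2*z) and Q(z) = z^2 - 2*z - 2*I*z + 4*I.
The denominator factors as Q(z) = (z - 2*I)*(z - 2), so z = 2*I is a simple zero of Q and P is analytic there; z = 2*I is therefore a simple pole and
  Res(f, z₀) = P(z₀)/Q'(z₀).

Q'(z) = 2*z - 2 - 2*I, so Q'(2*I) = -2 + 2*I.
P(2*I) = cosh(4).

Res(f, 2*I) = (cosh(4))/(-2 + 2*I) = (-1/4 - I/4)*cosh(4)

Final answer: (-1/4 - I/4)*cosh(4)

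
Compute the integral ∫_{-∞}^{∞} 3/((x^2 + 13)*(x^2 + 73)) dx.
Let f(z) = 3/((z^2 + 13)*(z^2 + 73)). The denominator has no real zeros and deg Q - deg P = 4 ≥ 2, so the integral of f over the upper semicircle |z| = R tends to 0 as R → ∞. Closing the contour in the upper half-plane,
  ∫_{-∞}^{∞} f(x) dx = 2πi · Σ Res(f, z_k)  over the poles with Im z_k > 0.

Zeros of the denominator: z^2 + 73 = 0 gives z = ±sqrt(73)*I; z^2 + 13 = 0 gives z = ±sqrt(13)*I.
Upper half-plane: z = sqrt(13)*I, z = sqrt(73)*I (simple).

Each pole is a simple zero of Q(z) = z^4 + 86*z^2 + 949, so Res(f, z₀) = P(z₀)/Q'(z₀) with P(z) = 3, Q'(z) = 4*z^3 + 172*z:
  Res(f, sqrt(13)*I) = (3)/(120*sqrt(13)*I) = -sqrt(13)*I/520
  Res(f, sqrt(73)*I) = (3)/(-120*sqrt(73)*I) = sqrt(73)*I/2920

Sum of residues: I*(-sqrt(13)/520 + sqrt(73)/2920)
∫_{-∞}^{∞} f(x) dx = 2πi · (I*(-sqrt(13)/520 + sqrt(73)/2920)) = pi*(-13*sqrt(73) + 73*sqrt(13))/18980

Final answer: pi*(-13*sqrt(73) + 73*sqrt(13))/18980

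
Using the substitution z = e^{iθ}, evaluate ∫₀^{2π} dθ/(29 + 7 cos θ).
Let J = ∫₀^{2π} dθ/(29 + 7 cos θ).
Put z = e^{iθ}: then cos θ = (z + 1/z)/2, dθ = dz/(iz), and z runs once counterclockwise around |z| = 1:
  J = ∮_{|z|=1} 1/(29 + 7*(z + 1/z)/2) · dz/(iz) = (2/i) ∮_{|z|=1} dz/(7*z^2 + 58*z + 7).
The roots of 7*z^2 + 58*z + 7 are z = (-29 ± sqrt(29^2 - 7^2))/7, with sqrt(792) = 6*sqrt(22); their product is 1, so only z₊ = -29/7 + 6*sqrt(22)/7 lies inside the unit circle (z₋ = -29/7 - 6*sqrt(22)/7 lies outside).
z₊ is a simple zero of q(z) = 7*z^2 + 58*z + 7, so Res(1/q, z₊) = 1/q'(z₊) with q'(z) = 14*z + 58; and q'(z₊) = 7*(z₊ - z₋) = 12*sqrt(22).
Therefore J = (2/i) · 2πi · 1/(12*sqrt(22)) = 2*pi/(6*sqrt(22)) = sqrt(22)*pi/66

Final answer: sqrt(22)*pi/66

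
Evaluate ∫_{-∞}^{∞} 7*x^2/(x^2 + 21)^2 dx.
Let f(z) = 7*z^2/(z^2 + 21)^2. The denominator has no real zeros and deg Q - deg P = 2 ≥ 2, so the integral of f over the upper semicircle |z| = R tends to 0 as R → ∞. Closing the contour in the upper half-plane,
  ∫_{-∞}^{∞} f(x) dx = 2πi · Σ Res(f, z_k)  over the poles with Im z_k > 0.

Zeros of the denominator: z^2 + 21 = 0 gives z = ±sqrt(21)*I.
Upper half-plane: z = sqrt(21)*I (a pole of order 2).

Write f(z) = g(z)/(z - sqrt(21)*I)^2 with g(z) = 7*z^2/(z + sqrt(21)*I)^2. For a double pole, Res(f, z₀) = g'(z₀):
  g'(z) = 14*sqrt(21)*I*z/(z + sqrt(21)*I)^3
  Res(f, sqrt(21)*I) = g'(sqrt(21)*I) = -sqrt(21)*I/12

∫_{-∞}^{∞} f(x) dx = 2πi · (-sqrt(21)*I/12) = sqrt(21)*pi/6

Final answer: sqrt(21)*pi/6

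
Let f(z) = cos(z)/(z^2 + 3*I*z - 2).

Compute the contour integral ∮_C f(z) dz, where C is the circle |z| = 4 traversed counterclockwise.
-2*pi*cosh(2) + 2*pi*cosh(1)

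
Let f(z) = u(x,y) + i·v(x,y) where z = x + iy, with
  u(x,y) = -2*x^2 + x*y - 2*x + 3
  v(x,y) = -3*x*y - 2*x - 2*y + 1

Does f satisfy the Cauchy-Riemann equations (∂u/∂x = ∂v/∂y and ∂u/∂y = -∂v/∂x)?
∂u/∂x = -4*x + y - 2
∂v/∂y = -3*x - 2
∂u/∂y = x
∂v/∂x = -3*y - 2
∂u/∂x ≠ ∂v/∂y and ∂u/∂y ≠ -∂v/∂x; the Cauchy-Riemann equations are not satisfied, so f is not analytic.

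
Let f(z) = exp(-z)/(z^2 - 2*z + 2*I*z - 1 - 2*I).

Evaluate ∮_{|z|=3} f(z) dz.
By the residue theorem, ∮_C f(z) dz = 2πi · (sum of the residues of f at the poles inside |z| = 3).

The denominator factors as (z - 2 + I)*(z + I), so the singularities of f are simple poles at z = 2 - I, z = -I.
  |2 - I|² = 5 < 9 = 3², so this pole is inside the contour.
  |-I|² = 1 < 9 = 3², so this pole is inside the contour.

With P(z) = exp(-z) and Q(z) = z^2 - 2*z + 2*I*z - 1 - 2*I, each pole is simple, so Res(f, z₀) = P(z₀)/Q'(z₀) with Q'(z) = 2*z - 2 + 2*I.
  Res(f, 2 - I) = P(2 - I)/Q'(2 - I) = (exp(-2 + I))/(2) = exp(-2 + I)/2
  Res(f, -I) = P(-I)/Q'(-I) = (exp(I))/(-2) = -exp(I)/2

Sum of residues inside C: -exp(I)/2 + exp(-2 + I)/2
∮_C f(z) dz = 2πi · (-exp(I)/2 + exp(-2 + I)/2) = -I*pi*exp(I) + I*pi*exp(-2 + I)

Final answer: -I*pi*exp(I) + I*pi*exp(-2 + I)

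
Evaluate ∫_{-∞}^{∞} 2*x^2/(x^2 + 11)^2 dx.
Let f(z) = 2*z^2/(z^2 + 11)^2. The denominator has no real zeros and deg Q - deg P = 2 ≥ 2, so the integral of f over the upper semicircle |z| = R tends to 0 as R → ∞. Closing the contour in the upper half-plane,
  ∫_{-∞}^{∞} f(x) dx = 2πi · Σ Res(f, z_k)  over the poles with Im z_k > 0.

Zeros of the denominator: z^2 + 11 = 0 gives z = ±sqrt(11)*I.
Upper half-plane: z = sqrt(11)*I (a pole of order 2).

Write f(z) = g(z)/(z - sqrt(11)*I)^2 with g(z) = 2*z^2/(z + sqrt(11)*I)^2. For a double pole, Res(f, z₀) = g'(z₀):
  g'(z) = 4*sqrt(11)*I*z/(z + sqrt(11)*I)^3
  Res(f, sqrt(11)*I) = g'(sqrt(11)*I) = -sqrt(11)*I/22

∫_{-∞}^{∞} f(x) dx = 2πi · (-sqrt(11)*I/22) = sqrt(11)*pi/11

Final answer: sqrt(11)*pi/11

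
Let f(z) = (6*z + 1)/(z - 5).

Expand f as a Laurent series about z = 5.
31/(z - 5) + 6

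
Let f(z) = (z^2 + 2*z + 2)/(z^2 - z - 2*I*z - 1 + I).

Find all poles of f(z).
The singularities of f are the zeros of the denominator. Factoring,
  z^2 - z - 2*I*z - 1 + I = (z - 1 - I)*(z - I)
so the candidates are z = 1 + I, z = I.

Check the numerator P(z) = z^2 + 2*z + 2 at each one:
  P(1 + I) = 4 + 4*I ≠ 0, so z = 1 + I is a (simple) pole.
  P(I) = 1 + 2*I ≠ 0, so z = I is a (simple) pole.

Poles of f: {I, 1 + I}

Final answer: {I, 1 + I}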